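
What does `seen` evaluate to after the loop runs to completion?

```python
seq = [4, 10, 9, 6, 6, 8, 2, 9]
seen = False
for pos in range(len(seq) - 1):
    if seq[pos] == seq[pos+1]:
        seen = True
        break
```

Let's trace through this code step by step.

Initialize: seq = [4, 10, 9, 6, 6, 8, 2, 9]
Initialize: seen = False
Entering loop: for pos in range(len(seq) - 1):
After iteration 1: pos = 0, seen = False
After iteration 2: pos = 1, seen = False
After iteration 3: pos = 2, seen = False
After iteration 4: pos = 3, seen = True
Loop ends.

Final answer: True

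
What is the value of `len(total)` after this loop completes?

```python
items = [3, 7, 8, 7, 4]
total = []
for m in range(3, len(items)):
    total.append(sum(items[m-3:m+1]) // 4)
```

Let's trace through this code step by step.

Initialize: items = [3, 7, 8, 7, 4]
Initialize: total = []
Entering loop: for m in range(3, len(items)):
After iteration 1: m = 3, total = [6]
After iteration 2: m = 4, total = [6, 6]
Loop ends.
len(total) = 2

Final answer: 2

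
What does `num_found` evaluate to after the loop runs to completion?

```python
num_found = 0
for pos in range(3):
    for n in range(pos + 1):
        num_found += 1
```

Let's trace through this code step by step.

Initialize: num_found = 0
Entering loop: for pos in range(3):
After iteration 1: pos = 0, num_found = 1, n = 0
After iteration 2: pos = 1, num_found = 3, n = 1
After iteration 3: pos = 2, num_found = 6, n = 2
Loop ends.

Final answer: 6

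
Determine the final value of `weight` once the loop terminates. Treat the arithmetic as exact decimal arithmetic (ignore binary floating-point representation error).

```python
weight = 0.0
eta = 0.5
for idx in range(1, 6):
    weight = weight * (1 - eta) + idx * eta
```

Let's trace through this code step by step.

Initialize: weight = 0.0
Initialize: eta = 0.5
Entering loop: for idx in range(1, 6):
After iteration 1: idx = 1, weight = 0.5
After iteration 2: idx = 2, weight = 1.25
After iteration 3: idx = 3, weight = 2.125
After iteration 4: idx = 4, weight = 3.0625
After iteration 5: idx = 5, weight = 4.03125
Loop ends.

Final answer: 4.03125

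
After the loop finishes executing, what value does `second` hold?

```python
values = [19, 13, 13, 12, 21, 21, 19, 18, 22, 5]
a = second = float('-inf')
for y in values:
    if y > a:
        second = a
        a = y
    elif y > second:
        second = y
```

Let's trace through this code step by step.

Initialize: values = [19, 13, 13, 12, 21, 21, 19, 18, 22, 5]
Initialize: a = -inf
Initialize: second = -inf
Entering loop: for y in values:
After iteration 1: y = 19, a = 19, second = -inf
After iteration 2: y = 13, a = 19, second = 13
After iteration 3: y = 13, a = 19, second = 13
After iteration 4: y = 12, a = 19, second = 13
After iteration 5: y = 21, a = 21, second = 19
After iteration 6: y = 21, a = 21, second = 21
After iteration 7: y = 19, a = 21, second = 21
After iteration 8: y = 18, a = 21, second = 21
After iteration 9: y = 22, a = 22, second = 21
After iteration 10: y = 5, a = 22, second = 21
Loop ends.

Final answer: 21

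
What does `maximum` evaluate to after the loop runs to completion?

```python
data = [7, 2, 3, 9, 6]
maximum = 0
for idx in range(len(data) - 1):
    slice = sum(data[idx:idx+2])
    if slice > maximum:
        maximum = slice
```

Let's trace through this code step by step.

Initialize: data = [7, 2, 3, 9, 6]
Initialize: maximum = 0
Entering loop: for idx in range(len(data) - 1):
After iteration 1: idx = 0, maximum = 9, slice = 9
After iteration 2: idx = 1, maximum = 9, slice = 5
After iteration 3: idx = 2, maximum = 12, slice = 12
After iteration 4: idx = 3, maximum = 15, slice = 15
Loop ends.

Final answer: 15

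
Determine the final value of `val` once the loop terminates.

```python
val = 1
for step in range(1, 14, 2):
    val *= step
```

Let's trace through this code step by step.

Initialize: val = 1
Entering loop: for step in range(1, 14, 2):
After iteration 1: step = 1, val = 1
After iteration 2: step = 3, val = 3
After iteration 3: step = 5, val = 15
After iteration 4: step = 7, val = 105
After iteration 5: step = 9, val = 945
After iteration 6: step = 11, val = 10395
After iteration 7: step = 13, val = 135135
Loop ends.

Final answer: 135135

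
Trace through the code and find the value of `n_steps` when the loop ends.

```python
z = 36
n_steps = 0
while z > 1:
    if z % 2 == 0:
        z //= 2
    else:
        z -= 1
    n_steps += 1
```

Let's trace through this code step by step.

Initialize: z = 36
Initialize: n_steps = 0
Entering loop: while z > 1:
After iteration 1: z = 18, n_steps = 1
After iteration 2: z = 9, n_steps = 2
After iteration 3: z = 8, n_steps = 3
After iteration 4: z = 4, n_steps = 4
After iteration 5: z = 2, n_steps = 5
After iteration 6: z = 1, n_steps = 6
Loop ends.

Final answer: 6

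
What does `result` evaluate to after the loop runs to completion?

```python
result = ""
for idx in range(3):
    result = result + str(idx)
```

Let's trace through this code step by step.

Initialize: result = ''
Entering loop: for idx in range(3):
After iteration 1: idx = 0, result = '0'
After iteration 2: idx = 1, result = '01'
After iteration 3: idx = 2, result = '012'
Loop ends.

Final answer: '012'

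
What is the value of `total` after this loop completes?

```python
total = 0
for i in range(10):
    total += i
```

Let's trace through this code step by step.

Initialize: total = 0
Entering loop: for i in range(10):
After iteration 1: i = 0, total = 0
After iteration 2: i = 1, total = 1
After iteration 3: i = 2, total = 3
After iteration 4: i = 3, total = 6
After iteration 5: i = 4, total = 10
After iteration 6: i = 5, total = 15
After iteration 7: i = 6, total = 21
After iteration 8: i = 7, total = 28
After iteration 9: i = 8, total = 36
After iteration 10: i = 9, total = 45
Loop ends.

Final answer: 45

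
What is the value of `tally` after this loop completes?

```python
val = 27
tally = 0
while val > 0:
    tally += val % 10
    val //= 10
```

Let's trace through this code step by step.

Initialize: val = 27
Initialize: tally = 0
Entering loop: while val > 0:
After iteration 1: val = 2, tally = 7
After iteration 2: val = 0, tally = 9
Loop ends.

Final answer: 9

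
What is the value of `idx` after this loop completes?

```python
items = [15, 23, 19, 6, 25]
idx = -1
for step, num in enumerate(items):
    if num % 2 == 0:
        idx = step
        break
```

Let's trace through this code step by step.

Initialize: items = [15, 23, 19, 6, 25]
Initialize: idx = -1
Entering loop: for step, num in enumerate(items):
After iteration 1: step = 0, num = 15, idx = -1
After iteration 2: step = 1, num = 23, idx = -1
After iteration 3: step = 2, num = 19, idx = -1
After iteration 4: step = 3, num = 6, idx = 3
Loop ends.

Final answer: 3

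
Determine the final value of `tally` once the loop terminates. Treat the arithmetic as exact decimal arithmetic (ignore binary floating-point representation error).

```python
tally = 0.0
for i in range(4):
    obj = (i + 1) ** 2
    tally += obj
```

Let's trace through this code step by step.

Initialize: tally = 0.0
Entering loop: for i in range(4):
After iteration 1: i = 0, tally = 1.0, obj = 1
After iteration 2: i = 1, tally = 5.0, obj = 4
After iteration 3: i = 2, tally = 14.0, obj = 9
After iteration 4: i = 3, tally = 30.0, obj = 16
Loop ends.

Final answer: 30.0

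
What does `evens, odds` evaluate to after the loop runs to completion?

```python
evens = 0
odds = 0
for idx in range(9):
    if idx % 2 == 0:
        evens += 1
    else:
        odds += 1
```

Let's trace through this code step by step.

Initialize: evens = 0
Initialize: odds = 0
Entering loop: for idx in range(9):
After iteration 1: idx = 0, evens = 1, odds = 0
After iteration 2: idx = 1, evens = 1, odds = 1
After iteration 3: idx = 2, evens = 2, odds = 1
After iteration 4: idx = 3, evens = 2, odds = 2
After iteration 5: idx = 4, evens = 3, odds = 2
After iteration 6: idx = 5, evens = 3, odds = 3
After iteration 7: idx = 6, evens = 4, odds = 3
After iteration 8: idx = 7, evens = 4, odds = 4
After iteration 9: idx = 8, evens = 5, odds = 4
Loop ends.

Final answer: 5, 4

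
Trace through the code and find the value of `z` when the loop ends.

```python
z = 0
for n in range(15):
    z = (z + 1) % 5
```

Let's trace through this code step by step.

Initialize: z = 0
Entering loop: for n in range(15):
After iteration 1: n = 0, z = 1
After iteration 2: n = 1, z = 2
After iteration 3: n = 2, z = 3
After iteration 4: n = 3, z = 4
After iteration 5: n = 4, z = 0
After iteration 6: n = 5, z = 1
After iteration 7: n = 6, z = 2
After iteration 8: n = 7, z = 3
After iteration 9: n = 8, z = 4
After iteration 10: n = 9, z = 0
After iteration 11: n = 10, z = 1
After iteration 12: n = 11, z = 2
After iteration 13: n = 12, z = 3
After iteration 14: n = 13, z = 4
After iteration 15: n = 14, z = 0
Loop ends.

Final answer: 0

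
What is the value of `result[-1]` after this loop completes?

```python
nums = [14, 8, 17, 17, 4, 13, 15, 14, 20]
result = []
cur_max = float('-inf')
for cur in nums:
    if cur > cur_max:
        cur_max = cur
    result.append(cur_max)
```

Let's trace through this code step by step.

Initialize: nums = [14, 8, 17, 17, 4, 13, 15, 14, 20]
Initialize: result = []
Initialize: cur_max = -inf
Entering loop: for cur in nums:
After iteration 1: cur = 14, result = [14], cur_max = 14
After iteration 2: cur = 8, result = [14, 14], cur_max = 14
After iteration 3: cur = 17, result = [14, 14, 17], cur_max = 17
After iteration 4: cur = 17, result = [14, 14, 17, 17], cur_max = 17
After iteration 5: cur = 4, result = [14, 14, 17, 17, 17], cur_max = 17
After iteration 6: cur = 13, result = [14, 14, 17, 17, 17, 17], cur_max = 17
After iteration 7: cur = 15, result = [14, 14, 17, 17, 17, 17, 17], cur_max = 17
After iteration 8: cur = 14, result = [14, 14, 17, 17, 17, 17, 17, 17], cur_max = 17
After iteration 9: cur = 20, result = [14, 14, 17, 17, 17, 17, 17, 17, 20], cur_max = 20
Loop ends.
result[-1] = 20

Final answer: 20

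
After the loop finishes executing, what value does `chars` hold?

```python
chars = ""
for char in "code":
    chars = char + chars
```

Let's trace through this code step by step.

Initialize: chars = ''
Entering loop: for char in "code":
After iteration 1: char = 'c', chars = 'c'
After iteration 2: char = 'o', chars = 'oc'
After iteration 3: char = 'd', chars = 'doc'
After iteration 4: char = 'e', chars = 'edoc'
Loop ends.

Final answer: 'edoc'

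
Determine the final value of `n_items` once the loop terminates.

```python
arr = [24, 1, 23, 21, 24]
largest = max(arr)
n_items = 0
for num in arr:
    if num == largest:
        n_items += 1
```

Let's trace through this code step by step.

Initialize: arr = [24, 1, 23, 21, 24]
Initialize: largest = 24
Initialize: n_items = 0
Entering loop: for num in arr:
After iteration 1: num = 24, n_items = 1
After iteration 2: num = 1, n_items = 1
After iteration 3: num = 23, n_items = 1
After iteration 4: num = 21, n_items = 1
After iteration 5: num = 24, n_items = 2
Loop ends.

Final answer: 2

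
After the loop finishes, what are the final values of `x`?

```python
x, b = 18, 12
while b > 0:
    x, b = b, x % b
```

Let's trace through this code step by step.

Initialize: x = 18
Initialize: b = 12
Entering loop: while b > 0:
After iteration 1: x = 12, b = 6
After iteration 2: x = 6, b = 0
Loop ends.

Final answer: 6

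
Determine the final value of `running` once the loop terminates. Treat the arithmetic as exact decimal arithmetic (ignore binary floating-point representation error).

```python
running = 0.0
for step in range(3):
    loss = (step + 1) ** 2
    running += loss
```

Let's trace through this code step by step.

Initialize: running = 0.0
Entering loop: for step in range(3):
After iteration 1: step = 0, running = 1.0, loss = 1
After iteration 2: step = 1, running = 5.0, loss = 4
After iteration 3: step = 2, running = 14.0, loss = 9
Loop ends.

Final answer: 14.0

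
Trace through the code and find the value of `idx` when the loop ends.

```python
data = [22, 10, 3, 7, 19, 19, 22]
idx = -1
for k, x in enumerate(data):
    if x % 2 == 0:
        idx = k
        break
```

Let's trace through this code step by step.

Initialize: data = [22, 10, 3, 7, 19, 19, 22]
Initialize: idx = -1
Entering loop: for k, x in enumerate(data):
After iteration 1: k = 0, x = 22, idx = 0
Loop ends.

Final answer: 0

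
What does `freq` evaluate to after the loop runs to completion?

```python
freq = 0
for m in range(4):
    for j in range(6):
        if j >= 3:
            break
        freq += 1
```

Let's trace through this code step by step.

Initialize: freq = 0
Entering loop: for m in range(4):
After iteration 1: m = 0, freq = 3
After iteration 2: m = 1, freq = 6
After iteration 3: m = 2, freq = 9
After iteration 4: m = 3, freq = 12
Loop ends.

Final answer: 12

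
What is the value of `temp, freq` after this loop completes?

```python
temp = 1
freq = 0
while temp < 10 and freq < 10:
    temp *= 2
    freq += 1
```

Let's trace through this code step by step.

Initialize: temp = 1
Initialize: freq = 0
Entering loop: while temp < 10 and freq < 10:
After iteration 1: temp = 2, freq = 1
After iteration 2: temp = 4, freq = 2
After iteration 3: temp = 8, freq = 3
After iteration 4: temp = 16, freq = 4
Loop ends.

Final answer: 16, 4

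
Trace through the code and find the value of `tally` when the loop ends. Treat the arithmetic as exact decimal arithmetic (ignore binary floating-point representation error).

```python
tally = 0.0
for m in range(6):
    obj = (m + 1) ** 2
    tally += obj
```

Let's trace through this code step by step.

Initialize: tally = 0.0
Entering loop: for m in range(6):
After iteration 1: m = 0, tally = 1.0, obj = 1
After iteration 2: m = 1, tally = 5.0, obj = 4
After iteration 3: m = 2, tally = 14.0, obj = 9
After iteration 4: m = 3, tally = 30.0, obj = 16
After iteration 5: m = 4, tally = 55.0, obj = 25
After iteration 6: m = 5, tally = 91.0, obj = 36
Loop ends.

Final answer: 91.0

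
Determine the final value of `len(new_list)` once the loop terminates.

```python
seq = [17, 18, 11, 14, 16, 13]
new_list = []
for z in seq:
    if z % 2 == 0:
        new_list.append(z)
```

Let's trace through this code step by step.

Initialize: seq = [17, 18, 11, 14, 16, 13]
Initialize: new_list = []
Entering loop: for z in seq:
After iteration 1: z = 17, new_list = []
After iteration 2: z = 18, new_list = [18]
After iteration 3: z = 11, new_list = [18]
After iteration 4: z = 14, new_list = [18, 14]
After iteration 5: z = 16, new_list = [18, 14, 16]
After iteration 6: z = 13, new_list = [18, 14, 16]
Loop ends.
len(new_list) = 3

Final answer: 3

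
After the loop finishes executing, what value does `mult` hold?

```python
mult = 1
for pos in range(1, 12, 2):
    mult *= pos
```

Let's trace through this code step by step.

Initialize: mult = 1
Entering loop: for pos in range(1, 12, 2):
After iteration 1: pos = 1, mult = 1
After iteration 2: pos = 3, mult = 3
After iteration 3: pos = 5, mult = 15
After iteration 4: pos = 7, mult = 105
After iteration 5: pos = 9, mult = 945
After iteration 6: pos = 11, mult = 10395
Loop ends.

Final answer: 10395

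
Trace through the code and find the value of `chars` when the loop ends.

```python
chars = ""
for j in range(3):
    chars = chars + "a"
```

Let's trace through this code step by step.

Initialize: chars = ''
Entering loop: for j in range(3):
After iteration 1: j = 0, chars = 'a'
After iteration 2: j = 1, chars = 'aa'
After iteration 3: j = 2, chars = 'aaa'
Loop ends.

Final answer: 'aaa'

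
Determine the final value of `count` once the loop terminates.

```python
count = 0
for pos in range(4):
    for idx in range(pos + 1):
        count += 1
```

Let's trace through this code step by step.

Initialize: count = 0
Entering loop: for pos in range(4):
After iteration 1: pos = 0, count = 1, idx = 0
After iteration 2: pos = 1, count = 3, idx = 1
After iteration 3: pos = 2, count = 6, idx = 2
After iteration 4: pos = 3, count = 10, idx = 3
Loop ends.

Final answer: 10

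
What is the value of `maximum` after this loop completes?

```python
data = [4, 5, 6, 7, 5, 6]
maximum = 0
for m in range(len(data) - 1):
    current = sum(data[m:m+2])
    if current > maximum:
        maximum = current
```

Let's trace through this code step by step.

Initialize: data = [4, 5, 6, 7, 5, 6]
Initialize: maximum = 0
Entering loop: for m in range(len(data) - 1):
After iteration 1: m = 0, maximum = 9, current = 9
After iteration 2: m = 1, maximum = 11, current = 11
After iteration 3: m = 2, maximum = 13, current = 13
After iteration 4: m = 3, maximum = 13, current = 12
After iteration 5: m = 4, maximum = 13, current = 11
Loop ends.

Final answer: 13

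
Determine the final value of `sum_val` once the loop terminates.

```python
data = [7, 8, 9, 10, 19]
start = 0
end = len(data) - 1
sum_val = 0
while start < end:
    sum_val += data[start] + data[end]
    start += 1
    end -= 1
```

Let's trace through this code step by step.

Initialize: data = [7, 8, 9, 10, 19]
Initialize: start = 0
Initialize: end = 4
Initialize: sum_val = 0
Entering loop: while start < end:
After iteration 1: start = 1, end = 3, sum_val = 26
After iteration 2: start = 2, end = 2, sum_val = 44
Loop ends.

Final answer: 44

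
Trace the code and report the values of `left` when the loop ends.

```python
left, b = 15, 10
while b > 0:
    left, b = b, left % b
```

Let's trace through this code step by step.

Initialize: left = 15
Initialize: b = 10
Entering loop: while b > 0:
After iteration 1: left = 10, b = 5
After iteration 2: left = 5, b = 0
Loop ends.

Final answer: 5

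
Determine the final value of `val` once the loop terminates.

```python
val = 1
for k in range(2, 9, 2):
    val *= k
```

Let's trace through this code step by step.

Initialize: val = 1
Entering loop: for k in range(2, 9, 2):
After iteration 1: k = 2, val = 2
After iteration 2: k = 4, val = 8
After iteration 3: k = 6, val = 48
After iteration 4: k = 8, val = 384
Loop ends.

Final answer: 384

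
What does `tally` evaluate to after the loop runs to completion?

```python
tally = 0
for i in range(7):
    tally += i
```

Let's trace through this code step by step.

Initialize: tally = 0
Entering loop: for i in range(7):
After iteration 1: i = 0, tally = 0
After iteration 2: i = 1, tally = 1
After iteration 3: i = 2, tally = 3
After iteration 4: i = 3, tally = 6
After iteration 5: i = 4, tally = 10
After iteration 6: i = 5, tally = 15
After iteration 7: i = 6, tally = 21
Loop ends.

Final answer: 21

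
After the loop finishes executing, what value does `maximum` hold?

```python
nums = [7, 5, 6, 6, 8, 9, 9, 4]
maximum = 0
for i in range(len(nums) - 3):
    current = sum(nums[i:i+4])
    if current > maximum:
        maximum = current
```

Let's trace through this code step by step.

Initialize: nums = [7, 5, 6, 6, 8, 9, 9, 4]
Initialize: maximum = 0
Entering loop: for i in range(len(nums) - 3):
After iteration 1: i = 0, maximum = 24, current = 24
After iteration 2: i = 1, maximum = 25, current = 25
After iteration 3: i = 2, maximum = 29, current = 29
After iteration 4: i = 3, maximum = 32, current = 32
After iteration 5: i = 4, maximum = 32, current = 30
Loop ends.

Final answer: 32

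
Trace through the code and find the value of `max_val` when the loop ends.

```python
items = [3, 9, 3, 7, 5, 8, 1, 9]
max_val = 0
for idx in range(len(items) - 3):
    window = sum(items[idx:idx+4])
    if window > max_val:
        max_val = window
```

Let's trace through this code step by step.

Initialize: items = [3, 9, 3, 7, 5, 8, 1, 9]
Initialize: max_val = 0
Entering loop: for idx in range(len(items) - 3):
After iteration 1: idx = 0, max_val = 22, window = 22
After iteration 2: idx = 1, max_val = 24, window = 24
After iteration 3: idx = 2, max_val = 24, window = 23
After iteration 4: idx = 3, max_val = 24, window = 21
After iteration 5: idx = 4, max_val = 24, window = 23
Loop ends.

Final answer: 24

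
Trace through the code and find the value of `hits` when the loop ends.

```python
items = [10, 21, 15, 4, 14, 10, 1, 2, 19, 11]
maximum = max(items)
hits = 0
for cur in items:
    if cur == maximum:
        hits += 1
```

Let's trace through this code step by step.

Initialize: items = [10, 21, 15, 4, 14, 10, 1, 2, 19, 11]
Initialize: maximum = 21
Initialize: hits = 0
Entering loop: for cur in items:
After iteration 1: cur = 10, hits = 0
After iteration 2: cur = 21, hits = 1
After iteration 3: cur = 15, hits = 1
After iteration 4: cur = 4, hits = 1
After iteration 5: cur = 14, hits = 1
After iteration 6: cur = 10, hits = 1
After iteration 7: cur = 1, hits = 1
After iteration 8: cur = 2, hits = 1
After iteration 9: cur = 19, hits = 1
After iteration 10: cur = 11, hits = 1
Loop ends.

Final answer: 1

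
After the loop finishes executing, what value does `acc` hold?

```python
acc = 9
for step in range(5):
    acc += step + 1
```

Let's trace through this code step by step.

Initialize: acc = 9
Entering loop: for step in range(5):
After iteration 1: step = 0, acc = 10
After iteration 2: step = 1, acc = 12
After iteration 3: step = 2, acc = 15
After iteration 4: step = 3, acc = 19
After iteration 5: step = 4, acc = 24
Loop ends.

Final answer: 24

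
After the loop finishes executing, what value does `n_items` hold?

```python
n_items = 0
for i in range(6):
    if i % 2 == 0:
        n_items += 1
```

Let's trace through this code step by step.

Initialize: n_items = 0
Entering loop: for i in range(6):
After iteration 1: i = 0, n_items = 1
After iteration 2: i = 1, n_items = 1
After iteration 3: i = 2, n_items = 2
After iteration 4: i = 3, n_items = 2
After iteration 5: i = 4, n_items = 3
After iteration 6: i = 5, n_items = 3
Loop ends.

Final answer: 3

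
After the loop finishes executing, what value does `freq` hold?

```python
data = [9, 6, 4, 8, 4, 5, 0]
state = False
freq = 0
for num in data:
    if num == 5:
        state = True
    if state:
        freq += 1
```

Let's trace through this code step by step.

Initialize: data = [9, 6, 4, 8, 4, 5, 0]
Initialize: state = False
Initialize: freq = 0
Entering loop: for num in data:
After iteration 1: num = 9, state = False, freq = 0
After iteration 2: num = 6, state = False, freq = 0
After iteration 3: num = 4, state = False, freq = 0
After iteration 4: num = 8, state = False, freq = 0
After iteration 5: num = 4, state = False, freq = 0
After iteration 6: num = 5, state = True, freq = 1
After iteration 7: num = 0, state = True, freq = 2
Loop ends.

Final answer: 2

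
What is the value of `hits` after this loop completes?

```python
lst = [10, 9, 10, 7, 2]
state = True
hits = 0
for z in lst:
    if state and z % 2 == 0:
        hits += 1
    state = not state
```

Let's trace through this code step by step.

Initialize: lst = [10, 9, 10, 7, 2]
Initialize: state = True
Initialize: hits = 0
Entering loop: for z in lst:
After iteration 1: z = 10, state = False, hits = 1
After iteration 2: z = 9, state = True, hits = 1
After iteration 3: z = 10, state = False, hits = 2
After iteration 4: z = 7, state = True, hits = 2
After iteration 5: z = 2, state = False, hits = 3
Loop ends.

Final answer: 3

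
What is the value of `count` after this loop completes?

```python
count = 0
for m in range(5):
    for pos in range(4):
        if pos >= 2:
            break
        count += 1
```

Let's trace through this code step by step.

Initialize: count = 0
Entering loop: for m in range(5):
After iteration 1: m = 0, count = 2
After iteration 2: m = 1, count = 4
After iteration 3: m = 2, count = 6
After iteration 4: m = 3, count = 8
After iteration 5: m = 4, count = 10
Loop ends.

Final answer: 10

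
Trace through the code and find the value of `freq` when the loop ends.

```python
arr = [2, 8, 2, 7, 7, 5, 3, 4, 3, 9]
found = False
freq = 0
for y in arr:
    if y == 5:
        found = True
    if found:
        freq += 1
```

Let's trace through this code step by step.

Initialize: arr = [2, 8, 2, 7, 7, 5, 3, 4, 3, 9]
Initialize: found = False
Initialize: freq = 0
Entering loop: for y in arr:
After iteration 1: y = 2, found = False, freq = 0
After iteration 2: y = 8, found = False, freq = 0
After iteration 3: y = 2, found = False, freq = 0
After iteration 4: y = 7, found = False, freq = 0
After iteration 5: y = 7, found = False, freq = 0
After iteration 6: y = 5, found = True, freq = 1
After iteration 7: y = 3, found = True, freq = 2
After iteration 8: y = 4, found = True, freq = 3
After iteration 9: y = 3, found = True, freq = 4
After iteration 10: y = 9, found = True, freq = 5
Loop ends.

Final answer: 5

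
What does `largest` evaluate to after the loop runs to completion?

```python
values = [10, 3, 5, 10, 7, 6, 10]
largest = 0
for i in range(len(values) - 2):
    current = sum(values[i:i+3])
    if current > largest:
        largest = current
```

Let's trace through this code step by step.

Initialize: values = [10, 3, 5, 10, 7, 6, 10]
Initialize: largest = 0
Entering loop: for i in range(len(values) - 2):
After iteration 1: i = 0, largest = 18, current = 18
After iteration 2: i = 1, largest = 18, current = 18
After iteration 3: i = 2, largest = 22, current = 22
After iteration 4: i = 3, largest = 23, current = 23
After iteration 5: i = 4, largest = 23, current = 23
Loop ends.

Final answer: 23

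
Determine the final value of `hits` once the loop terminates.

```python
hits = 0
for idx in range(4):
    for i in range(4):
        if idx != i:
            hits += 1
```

Let's trace through this code step by step.

Initialize: hits = 0
Entering loop: for idx in range(4):
After iteration 1: idx = 0, hits = 3
After iteration 2: idx = 1, hits = 6
After iteration 3: idx = 2, hits = 9
After iteration 4: idx = 3, hits = 12
Loop ends.

Final answer: 12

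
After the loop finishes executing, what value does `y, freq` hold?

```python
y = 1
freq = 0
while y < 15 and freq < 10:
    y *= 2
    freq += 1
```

Let's trace through this code step by step.

Initialize: y = 1
Initialize: freq = 0
Entering loop: while y < 15 and freq < 10:
After iteration 1: y = 2, freq = 1
After iteration 2: y = 4, freq = 2
After iteration 3: y = 8, freq = 3
After iteration 4: y = 16, freq = 4
Loop ends.

Final answer: 16, 4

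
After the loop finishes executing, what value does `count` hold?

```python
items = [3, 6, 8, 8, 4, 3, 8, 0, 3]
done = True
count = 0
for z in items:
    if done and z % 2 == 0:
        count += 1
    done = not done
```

Let's trace through this code step by step.

Initialize: items = [3, 6, 8, 8, 4, 3, 8, 0, 3]
Initialize: done = True
Initialize: count = 0
Entering loop: for z in items:
After iteration 1: z = 3, done = False, count = 0
After iteration 2: z = 6, done = True, count = 0
After iteration 3: z = 8, done = False, count = 1
After iteration 4: z = 8, done = True, count = 1
After iteration 5: z = 4, done = False, count = 2
After iteration 6: z = 3, done = True, count = 2
After iteration 7: z = 8, done = False, count = 3
After iteration 8: z = 0, done = True, count = 3
After iteration 9: z = 3, done = False, count = 3
Loop ends.

Final answer: 3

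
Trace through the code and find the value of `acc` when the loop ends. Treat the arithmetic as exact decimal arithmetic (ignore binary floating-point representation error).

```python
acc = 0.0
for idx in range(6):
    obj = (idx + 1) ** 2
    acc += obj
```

Let's trace through this code step by step.

Initialize: acc = 0.0
Entering loop: for idx in range(6):
After iteration 1: idx = 0, acc = 1.0, obj = 1
After iteration 2: idx = 1, acc = 5.0, obj = 4
After iteration 3: idx = 2, acc = 14.0, obj = 9
After iteration 4: idx = 3, acc = 30.0, obj = 16
After iteration 5: idx = 4, acc = 55.0, obj = 25
After iteration 6: idx = 5, acc = 91.0, obj = 36
Loop ends.

Final answer: 91.0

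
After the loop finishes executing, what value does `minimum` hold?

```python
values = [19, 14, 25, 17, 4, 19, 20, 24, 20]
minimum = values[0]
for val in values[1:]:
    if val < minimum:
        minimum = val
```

Let's trace through this code step by step.

Initialize: values = [19, 14, 25, 17, 4, 19, 20, 24, 20]
Initialize: minimum = 19
Entering loop: for val in values[1:]:
After iteration 1: val = 14, minimum = 14
After iteration 2: val = 25, minimum = 14
After iteration 3: val = 17, minimum = 14
After iteration 4: val = 4, minimum = 4
After iteration 5: val = 19, minimum = 4
After iteration 6: val = 20, minimum = 4
After iteration 7: val = 24, minimum = 4
After iteration 8: val = 20, minimum = 4
Loop ends.

Final answer: 4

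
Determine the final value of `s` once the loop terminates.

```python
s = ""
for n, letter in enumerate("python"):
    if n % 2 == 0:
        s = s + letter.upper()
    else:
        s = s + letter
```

Let's trace through this code step by step.

Initialize: s = ''
Entering loop: for n, letter in enumerate("python"):
After iteration 1: n = 0, letter = 'p', s = 'P'
After iteration 2: n = 1, letter = 'y', s = 'Py'
After iteration 3: n = 2, letter = 't', s = 'PyT'
After iteration 4: n = 3, letter = 'h', s = 'PyTh'
After iteration 5: n = 4, letter = 'o', s = 'PyThO'
After iteration 6: n = 5, letter = 'n', s = 'PyThOn'
Loop ends.

Final answer: 'PyThOn'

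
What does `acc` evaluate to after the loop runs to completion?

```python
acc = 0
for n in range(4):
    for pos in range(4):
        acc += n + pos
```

Let's trace through this code step by step.

Initialize: acc = 0
Entering loop: for n in range(4):
After iteration 1: n = 0, acc = 6
After iteration 2: n = 1, acc = 16
After iteration 3: n = 2, acc = 30
After iteration 4: n = 3, acc = 48
Loop ends.

Final answer: 48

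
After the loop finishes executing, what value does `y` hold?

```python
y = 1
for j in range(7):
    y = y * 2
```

Let's trace through this code step by step.

Initialize: y = 1
Entering loop: for j in range(7):
After iteration 1: j = 0, y = 2
After iteration 2: j = 1, y = 4
After iteration 3: j = 2, y = 8
After iteration 4: j = 3, y = 16
After iteration 5: j = 4, y = 32
After iteration 6: j = 5, y = 64
After iteration 7: j = 6, y = 128
Loop ends.

Final answer: 128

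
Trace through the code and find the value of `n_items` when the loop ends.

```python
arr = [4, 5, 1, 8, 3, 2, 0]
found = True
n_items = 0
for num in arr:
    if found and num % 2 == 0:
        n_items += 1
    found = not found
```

Let's trace through this code step by step.

Initialize: arr = [4, 5, 1, 8, 3, 2, 0]
Initialize: found = True
Initialize: n_items = 0
Entering loop: for num in arr:
After iteration 1: num = 4, found = False, n_items = 1
After iteration 2: num = 5, found = True, n_items = 1
After iteration 3: num = 1, found = False, n_items = 1
After iteration 4: num = 8, found = True, n_items = 1
After iteration 5: num = 3, found = False, n_items = 1
After iteration 6: num = 2, found = True, n_items = 1
After iteration 7: num = 0, found = False, n_items = 2
Loop ends.

Final answer: 2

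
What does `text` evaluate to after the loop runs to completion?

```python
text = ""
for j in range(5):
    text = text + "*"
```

Let's trace through this code step by step.

Initialize: text = ''
Entering loop: for j in range(5):
After iteration 1: j = 0, text = '*'
After iteration 2: j = 1, text = '**'
After iteration 3: j = 2, text = '***'
After iteration 4: j = 3, text = '****'
After iteration 5: j = 4, text = '*****'
Loop ends.

Final answer: '*****'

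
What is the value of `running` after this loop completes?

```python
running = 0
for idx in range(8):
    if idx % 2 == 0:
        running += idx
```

Let's trace through this code step by step.

Initialize: running = 0
Entering loop: for idx in range(8):
After iteration 1: idx = 0, running = 0
After iteration 2: idx = 1, running = 0
After iteration 3: idx = 2, running = 2
After iteration 4: idx = 3, running = 2
After iteration 5: idx = 4, running = 6
After iteration 6: idx = 5, running = 6
After iteration 7: idx = 6, running = 12
After iteration 8: idx = 7, running = 12
Loop ends.

Final answer: 12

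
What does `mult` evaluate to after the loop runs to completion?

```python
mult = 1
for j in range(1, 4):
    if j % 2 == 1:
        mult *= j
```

Let's trace through this code step by step.

Initialize: mult = 1
Entering loop: for j in range(1, 4):
After iteration 1: j = 1, mult = 1
After iteration 2: j = 2, mult = 1
After iteration 3: j = 3, mult = 3
Loop ends.

Final answer: 3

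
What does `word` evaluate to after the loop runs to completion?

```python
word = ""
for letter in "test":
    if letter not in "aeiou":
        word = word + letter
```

Let's trace through this code step by step.

Initialize: word = ''
Entering loop: for letter in "test":
After iteration 1: letter = 't', word = 't'
After iteration 2: letter = 'e', word = 't'
After iteration 3: letter = 's', word = 'ts'
After iteration 4: letter = 't', word = 'tst'
Loop ends.

Final answer: 'tst'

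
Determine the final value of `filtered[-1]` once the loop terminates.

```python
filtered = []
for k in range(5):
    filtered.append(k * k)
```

Let's trace through this code step by step.

Initialize: filtered = []
Entering loop: for k in range(5):
After iteration 1: k = 0, filtered = [0]
After iteration 2: k = 1, filtered = [0, 1]
After iteration 3: k = 2, filtered = [0, 1, 4]
After iteration 4: k = 3, filtered = [0, 1, 4, 9]
After iteration 5: k = 4, filtered = [0, 1, 4, 9, 16]
Loop ends.
filtered[-1] = 16

Final answer: 16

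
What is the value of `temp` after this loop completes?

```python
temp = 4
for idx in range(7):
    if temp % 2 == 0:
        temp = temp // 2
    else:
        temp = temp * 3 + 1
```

Let's trace through this code step by step.

Initialize: temp = 4
Entering loop: for idx in range(7):
After iteration 1: idx = 0, temp = 2
After iteration 2: idx = 1, temp = 1
After iteration 3: idx = 2, temp = 4
After iteration 4: idx = 3, temp = 2
After iteration 5: idx = 4, temp = 1
After iteration 6: idx = 5, temp = 4
After iteration 7: idx = 6, temp = 2
Loop ends.

Final answer: 2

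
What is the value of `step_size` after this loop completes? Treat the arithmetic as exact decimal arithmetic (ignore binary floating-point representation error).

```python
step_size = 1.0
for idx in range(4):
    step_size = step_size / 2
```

Let's trace through this code step by step.

Initialize: step_size = 1.0
Entering loop: for idx in range(4):
After iteration 1: idx = 0, step_size = 0.5
After iteration 2: idx = 1, step_size = 0.25
After iteration 3: idx = 2, step_size = 0.125
After iteration 4: idx = 3, step_size = 0.0625
Loop ends.

Final answer: 0.0625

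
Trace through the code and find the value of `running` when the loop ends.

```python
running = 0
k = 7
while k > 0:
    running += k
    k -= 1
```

Let's trace through this code step by step.

Initialize: running = 0
Initialize: k = 7
Entering loop: while k > 0:
After iteration 1: running = 7, k = 6
After iteration 2: running = 13, k = 5
After iteration 3: running = 18, k = 4
After iteration 4: running = 22, k = 3
After iteration 5: running = 25, k = 2
After iteration 6: running = 27, k = 1
After iteration 7: running = 28, k = 0
Loop ends.

Final answer: 28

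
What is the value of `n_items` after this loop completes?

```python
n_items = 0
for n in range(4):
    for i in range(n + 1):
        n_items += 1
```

Let's trace through this code step by step.

Initialize: n_items = 0
Entering loop: for n in range(4):
After iteration 1: n = 0, n_items = 1, i = 0
After iteration 2: n = 1, n_items = 3, i = 1
After iteration 3: n = 2, n_items = 6, i = 2
After iteration 4: n = 3, n_items = 10, i = 3
Loop ends.

Final answer: 10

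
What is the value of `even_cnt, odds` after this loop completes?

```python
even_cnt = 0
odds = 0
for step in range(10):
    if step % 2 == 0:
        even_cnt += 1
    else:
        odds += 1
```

Let's trace through this code step by step.

Initialize: even_cnt = 0
Initialize: odds = 0
Entering loop: for step in range(10):
After iteration 1: step = 0, even_cnt = 1, odds = 0
After iteration 2: step = 1, even_cnt = 1, odds = 1
After iteration 3: step = 2, even_cnt = 2, odds = 1
After iteration 4: step = 3, even_cnt = 2, odds = 2
After iteration 5: step = 4, even_cnt = 3, odds = 2
After iteration 6: step = 5, even_cnt = 3, odds = 3
After iteration 7: step = 6, even_cnt = 4, odds = 3
After iteration 8: step = 7, even_cnt = 4, odds = 4
After iteration 9: step = 8, even_cnt = 5, odds = 4
After iteration 10: step = 9, even_cnt = 5, odds = 5
Loop ends.

Final answer: 5, 5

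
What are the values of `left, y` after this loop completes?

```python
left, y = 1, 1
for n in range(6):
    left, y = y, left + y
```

Let's trace through this code step by step.

Initialize: left = 1
Initialize: y = 1
Entering loop: for n in range(6):
After iteration 1: n = 0, left = 1, y = 2
After iteration 2: n = 1, left = 2, y = 3
After iteration 3: n = 2, left = 3, y = 5
After iteration 4: n = 3, left = 5, y = 8
After iteration 5: n = 4, left = 8, y = 13
After iteration 6: n = 5, left = 13, y = 21
Loop ends.

Final answer: 13, 21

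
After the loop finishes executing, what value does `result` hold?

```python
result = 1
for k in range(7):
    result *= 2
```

Let's trace through this code step by step.

Initialize: result = 1
Entering loop: for k in range(7):
After iteration 1: k = 0, result = 2
After iteration 2: k = 1, result = 4
After iteration 3: k = 2, result = 8
After iteration 4: k = 3, result = 16
After iteration 5: k = 4, result = 32
After iteration 6: k = 5, result = 64
After iteration 7: k = 6, result = 128
Loop ends.

Final answer: 128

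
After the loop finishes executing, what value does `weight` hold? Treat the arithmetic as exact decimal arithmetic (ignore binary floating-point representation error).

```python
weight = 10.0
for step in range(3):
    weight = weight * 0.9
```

Let's trace through this code step by step.

Initialize: weight = 10.0
Entering loop: for step in range(3):
After iteration 1: step = 0, weight = 9.0
After iteration 2: step = 1, weight = 8.1
After iteration 3: step = 2, weight = 7.29
Loop ends.

Final answer: 7.29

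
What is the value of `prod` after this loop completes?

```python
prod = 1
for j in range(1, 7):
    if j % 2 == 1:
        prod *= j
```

Let's trace through this code step by step.

Initialize: prod = 1
Entering loop: for j in range(1, 7):
After iteration 1: j = 1, prod = 1
After iteration 2: j = 2, prod = 1
After iteration 3: j = 3, prod = 3
After iteration 4: j = 4, prod = 3
After iteration 5: j = 5, prod = 15
After iteration 6: j = 6, prod = 15
Loop ends.

Final answer: 15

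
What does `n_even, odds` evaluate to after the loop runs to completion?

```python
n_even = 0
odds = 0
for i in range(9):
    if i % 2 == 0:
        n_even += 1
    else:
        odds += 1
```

Let's trace through this code step by step.

Initialize: n_even = 0
Initialize: odds = 0
Entering loop: for i in range(9):
After iteration 1: i = 0, n_even = 1, odds = 0
After iteration 2: i = 1, n_even = 1, odds = 1
After iteration 3: i = 2, n_even = 2, odds = 1
After iteration 4: i = 3, n_even = 2, odds = 2
After iteration 5: i = 4, n_even = 3, odds = 2
After iteration 6: i = 5, n_even = 3, odds = 3
After iteration 7: i = 6, n_even = 4, odds = 3
After iteration 8: i = 7, n_even = 4, odds = 4
After iteration 9: i = 8, n_even = 5, odds = 4
Loop ends.

Final answer: 5, 4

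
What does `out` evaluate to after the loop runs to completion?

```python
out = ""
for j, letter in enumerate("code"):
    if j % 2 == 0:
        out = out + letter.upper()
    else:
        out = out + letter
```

Let's trace through this code step by step.

Initialize: out = ''
Entering loop: for j, letter in enumerate("code"):
After iteration 1: j = 0, letter = 'c', out = 'C'
After iteration 2: j = 1, letter = 'o', out = 'Co'
After iteration 3: j = 2, letter = 'd', out = 'CoD'
After iteration 4: j = 3, letter = 'e', out = 'CoDe'
Loop ends.

Final answer: 'CoDe'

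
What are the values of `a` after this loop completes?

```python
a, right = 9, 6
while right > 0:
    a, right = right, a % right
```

Let's trace through this code step by step.

Initialize: a = 9
Initialize: right = 6
Entering loop: while right > 0:
After iteration 1: a = 6, right = 3
After iteration 2: a = 3, right = 0
Loop ends.

Final answer: 3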